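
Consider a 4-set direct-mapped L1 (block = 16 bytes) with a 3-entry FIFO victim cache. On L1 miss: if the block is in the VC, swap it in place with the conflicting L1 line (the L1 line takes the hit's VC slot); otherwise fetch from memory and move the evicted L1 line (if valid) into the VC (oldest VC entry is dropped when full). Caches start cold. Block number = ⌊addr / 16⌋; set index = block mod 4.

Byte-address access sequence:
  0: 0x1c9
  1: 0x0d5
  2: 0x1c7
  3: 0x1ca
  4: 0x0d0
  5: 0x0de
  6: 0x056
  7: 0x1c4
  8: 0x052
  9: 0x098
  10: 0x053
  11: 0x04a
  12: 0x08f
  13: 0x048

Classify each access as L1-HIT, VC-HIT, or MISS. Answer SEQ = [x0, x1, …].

0: 0x1c9 (blk 28, set 0) → MISS  vc=[]
1: 0xd5 (blk 13, set 1) → MISS  vc=[]
2: 0x1c7 (blk 28, set 0) → L1-HIT  vc=[]
3: 0x1ca (blk 28, set 0) → L1-HIT  vc=[]
4: 0xd0 (blk 13, set 1) → L1-HIT  vc=[]
5: 0xde (blk 13, set 1) → L1-HIT  vc=[]
6: 0x56 (blk 5, set 1) → MISS  vc=[13]
7: 0x1c4 (blk 28, set 0) → L1-HIT  vc=[13]
8: 0x52 (blk 5, set 1) → L1-HIT  vc=[13]
9: 0x98 (blk 9, set 1) → MISS  vc=[13, 5]
10: 0x53 (blk 5, set 1) → VC-HIT  vc=[13, 9]
11: 0x4a (blk 4, set 0) → MISS  vc=[13, 9, 28]
12: 0x8f (blk 8, set 0) → MISS  vc=[9, 28, 4]
13: 0x48 (blk 4, set 0) → VC-HIT  vc=[9, 28, 8]

SEQ = [MISS, MISS, L1-HIT, L1-HIT, L1-HIT, L1-HIT, MISS, L1-HIT, L1-HIT, MISS, VC-HIT, MISS, MISS, VC-HIT]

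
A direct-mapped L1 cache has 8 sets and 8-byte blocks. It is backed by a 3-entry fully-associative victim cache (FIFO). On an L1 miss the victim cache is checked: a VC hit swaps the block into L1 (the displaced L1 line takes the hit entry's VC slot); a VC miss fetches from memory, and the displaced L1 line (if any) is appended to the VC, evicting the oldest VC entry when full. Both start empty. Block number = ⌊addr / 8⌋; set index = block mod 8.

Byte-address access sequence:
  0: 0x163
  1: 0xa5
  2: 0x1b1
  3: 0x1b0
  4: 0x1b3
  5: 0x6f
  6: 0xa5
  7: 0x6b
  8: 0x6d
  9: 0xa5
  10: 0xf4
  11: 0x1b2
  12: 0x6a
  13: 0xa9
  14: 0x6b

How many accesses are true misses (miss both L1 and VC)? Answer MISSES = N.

MISSES = 6

  [0] addr=0x163 blk=44 s=4: MISS | VC []
  [1] addr=0xa5 blk=20 s=4: MISS | VC [44]
  [2] addr=0x1b1 blk=54 s=6: MISS | VC [44]
  [3] addr=0x1b0 blk=54 s=6: L1-HIT | VC [44]
  [4] addr=0x1b3 blk=54 s=6: L1-HIT | VC [44]
  [5] addr=0x6f blk=13 s=5: MISS | VC [44]
  [6] addr=0xa5 blk=20 s=4: L1-HIT | VC [44]
  [7] addr=0x6b blk=13 s=5: L1-HIT | VC [44]
  [8] addr=0x6d blk=13 s=5: L1-HIT | VC [44]
  [9] addr=0xa5 blk=20 s=4: L1-HIT | VC [44]
  [10] addr=0xf4 blk=30 s=6: MISS | VC [44, 54]
  [11] addr=0x1b2 blk=54 s=6: VC-HIT | VC [44, 30]
  [12] addr=0x6a blk=13 s=5: L1-HIT | VC [44, 30]
  [13] addr=0xa9 blk=21 s=5: MISS | VC [44, 30, 13]
  [14] addr=0x6b blk=13 s=5: VC-HIT | VC [44, 30, 21]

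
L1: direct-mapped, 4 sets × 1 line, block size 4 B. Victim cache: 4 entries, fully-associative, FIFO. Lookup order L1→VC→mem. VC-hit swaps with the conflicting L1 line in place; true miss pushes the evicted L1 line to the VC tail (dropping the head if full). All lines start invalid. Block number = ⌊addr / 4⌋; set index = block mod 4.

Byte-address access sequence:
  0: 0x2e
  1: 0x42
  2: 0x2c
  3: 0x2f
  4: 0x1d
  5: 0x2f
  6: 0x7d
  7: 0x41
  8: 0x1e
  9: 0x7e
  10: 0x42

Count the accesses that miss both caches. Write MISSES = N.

  [0] addr=0x2e blk=11 s=3: MISS | VC []
  [1] addr=0x42 blk=16 s=0: MISS | VC []
  [2] addr=0x2c blk=11 s=3: L1-HIT | VC []
  [3] addr=0x2f blk=11 s=3: L1-HIT | VC []
  [4] addr=0x1d blk=7 s=3: MISS | VC [11]
  [5] addr=0x2f blk=11 s=3: VC-HIT | VC [7]
  [6] addr=0x7d blk=31 s=3: MISS | VC [7, 11]
  [7] addr=0x41 blk=16 s=0: L1-HIT | VC [7, 11]
  [8] addr=0x1e blk=7 s=3: VC-HIT | VC [31, 11]
  [9] addr=0x7e blk=31 s=3: VC-HIT | VC [7, 11]
  [10] addr=0x42 blk=16 s=0: L1-HIT | VC [7, 11]

MISSES = 4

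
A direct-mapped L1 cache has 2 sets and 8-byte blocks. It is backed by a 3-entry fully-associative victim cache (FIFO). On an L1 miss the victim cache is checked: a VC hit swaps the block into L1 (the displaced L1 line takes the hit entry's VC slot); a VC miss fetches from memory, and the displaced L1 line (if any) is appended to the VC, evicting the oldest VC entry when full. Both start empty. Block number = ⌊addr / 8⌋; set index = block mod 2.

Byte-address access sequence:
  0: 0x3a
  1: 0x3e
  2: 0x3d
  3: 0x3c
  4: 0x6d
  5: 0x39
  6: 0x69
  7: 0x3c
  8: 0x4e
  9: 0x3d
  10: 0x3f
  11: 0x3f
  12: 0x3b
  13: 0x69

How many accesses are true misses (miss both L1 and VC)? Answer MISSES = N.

#0 0x3a→b7/s1 MISS; vc=[]
#1 0x3e→b7/s1 L1-HIT; vc=[]
#2 0x3d→b7/s1 L1-HIT; vc=[]
#3 0x3c→b7/s1 L1-HIT; vc=[]
#4 0x6d→b13/s1 MISS; vc=[7]
#5 0x39→b7/s1 VC-HIT; vc=[13]
#6 0x69→b13/s1 VC-HIT; vc=[7]
#7 0x3c→b7/s1 VC-HIT; vc=[13]
#8 0x4e→b9/s1 MISS; vc=[13,7]
#9 0x3d→b7/s1 VC-HIT; vc=[13,9]
#10 0x3f→b7/s1 L1-HIT; vc=[13,9]
#11 0x3f→b7/s1 L1-HIT; vc=[13,9]
#12 0x3b→b7/s1 L1-HIT; vc=[13,9]
#13 0x69→b13/s1 VC-HIT; vc=[7,9]

MISSES = 3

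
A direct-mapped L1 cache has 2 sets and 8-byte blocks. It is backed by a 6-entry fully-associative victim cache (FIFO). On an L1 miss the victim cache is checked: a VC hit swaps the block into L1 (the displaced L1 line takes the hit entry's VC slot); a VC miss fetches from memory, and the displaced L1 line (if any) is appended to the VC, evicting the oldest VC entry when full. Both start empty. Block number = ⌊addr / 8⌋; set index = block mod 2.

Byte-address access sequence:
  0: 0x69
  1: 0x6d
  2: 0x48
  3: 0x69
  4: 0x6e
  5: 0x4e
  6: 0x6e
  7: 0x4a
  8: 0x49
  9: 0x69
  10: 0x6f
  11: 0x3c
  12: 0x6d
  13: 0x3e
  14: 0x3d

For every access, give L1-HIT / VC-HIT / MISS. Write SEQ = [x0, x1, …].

SEQ = [MISS, L1-HIT, MISS, VC-HIT, L1-HIT, VC-HIT, VC-HIT, VC-HIT, L1-HIT, VC-HIT, L1-HIT, MISS, VC-HIT, VC-HIT, L1-HIT]

0: 0x69 (blk 13, set 1) → MISS  vc=[]
1: 0x6d (blk 13, set 1) → L1-HIT  vc=[]
2: 0x48 (blk 9, set 1) → MISS  vc=[13]
3: 0x69 (blk 13, set 1) → VC-HIT  vc=[9]
4: 0x6e (blk 13, set 1) → L1-HIT  vc=[9]
5: 0x4e (blk 9, set 1) → VC-HIT  vc=[13]
6: 0x6e (blk 13, set 1) → VC-HIT  vc=[9]
7: 0x4a (blk 9, set 1) → VC-HIT  vc=[13]
8: 0x49 (blk 9, set 1) → L1-HIT  vc=[13]
9: 0x69 (blk 13, set 1) → VC-HIT  vc=[9]
10: 0x6f (blk 13, set 1) → L1-HIT  vc=[9]
11: 0x3c (blk 7, set 1) → MISS  vc=[9, 13]
12: 0x6d (blk 13, set 1) → VC-HIT  vc=[9, 7]
13: 0x3e (blk 7, set 1) → VC-HIT  vc=[9, 13]
14: 0x3d (blk 7, set 1) → L1-HIT  vc=[9, 13]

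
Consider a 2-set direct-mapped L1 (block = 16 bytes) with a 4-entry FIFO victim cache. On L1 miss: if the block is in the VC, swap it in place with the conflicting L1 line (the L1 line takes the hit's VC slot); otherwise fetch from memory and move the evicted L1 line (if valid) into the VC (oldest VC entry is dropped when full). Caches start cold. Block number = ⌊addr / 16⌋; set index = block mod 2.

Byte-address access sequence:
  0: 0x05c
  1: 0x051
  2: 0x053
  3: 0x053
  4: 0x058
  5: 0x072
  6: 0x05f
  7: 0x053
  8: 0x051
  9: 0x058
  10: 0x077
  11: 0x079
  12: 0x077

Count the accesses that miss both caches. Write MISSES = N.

0: 0x5c (blk 5, set 1) → MISS  vc=[]
1: 0x51 (blk 5, set 1) → L1-HIT  vc=[]
2: 0x53 (blk 5, set 1) → L1-HIT  vc=[]
3: 0x53 (blk 5, set 1) → L1-HIT  vc=[]
4: 0x58 (blk 5, set 1) → L1-HIT  vc=[]
5: 0x72 (blk 7, set 1) → MISS  vc=[5]
6: 0x5f (blk 5, set 1) → VC-HIT  vc=[7]
7: 0x53 (blk 5, set 1) → L1-HIT  vc=[7]
8: 0x51 (blk 5, set 1) → L1-HIT  vc=[7]
9: 0x58 (blk 5, set 1) → L1-HIT  vc=[7]
10: 0x77 (blk 7, set 1) → VC-HIT  vc=[5]
11: 0x79 (blk 7, set 1) → L1-HIT  vc=[5]
12: 0x77 (blk 7, set 1) → L1-HIT  vc=[5]

MISSES = 2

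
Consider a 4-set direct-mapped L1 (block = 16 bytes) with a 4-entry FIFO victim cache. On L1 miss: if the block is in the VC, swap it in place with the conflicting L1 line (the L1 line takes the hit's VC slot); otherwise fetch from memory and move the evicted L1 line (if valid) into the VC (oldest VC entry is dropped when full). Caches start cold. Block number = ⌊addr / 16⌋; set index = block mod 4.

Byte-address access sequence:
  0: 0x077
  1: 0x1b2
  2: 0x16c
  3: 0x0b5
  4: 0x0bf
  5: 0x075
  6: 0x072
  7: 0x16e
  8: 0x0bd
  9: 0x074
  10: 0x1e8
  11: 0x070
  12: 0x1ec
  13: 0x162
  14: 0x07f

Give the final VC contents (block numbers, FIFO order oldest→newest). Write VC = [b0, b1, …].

VC = [11, 27, 30]

#0 0x77→b7/s3 MISS; vc=[]
#1 0x1b2→b27/s3 MISS; vc=[7]
#2 0x16c→b22/s2 MISS; vc=[7]
#3 0xb5→b11/s3 MISS; vc=[7,27]
#4 0xbf→b11/s3 L1-HIT; vc=[7,27]
#5 0x75→b7/s3 VC-HIT; vc=[11,27]
#6 0x72→b7/s3 L1-HIT; vc=[11,27]
#7 0x16e→b22/s2 L1-HIT; vc=[11,27]
#8 0xbd→b11/s3 VC-HIT; vc=[7,27]
#9 0x74→b7/s3 VC-HIT; vc=[11,27]
#10 0x1e8→b30/s2 MISS; vc=[11,27,22]
#11 0x70→b7/s3 L1-HIT; vc=[11,27,22]
#12 0x1ec→b30/s2 L1-HIT; vc=[11,27,22]
#13 0x162→b22/s2 VC-HIT; vc=[11,27,30]
#14 0x7f→b7/s3 L1-HIT; vc=[11,27,30]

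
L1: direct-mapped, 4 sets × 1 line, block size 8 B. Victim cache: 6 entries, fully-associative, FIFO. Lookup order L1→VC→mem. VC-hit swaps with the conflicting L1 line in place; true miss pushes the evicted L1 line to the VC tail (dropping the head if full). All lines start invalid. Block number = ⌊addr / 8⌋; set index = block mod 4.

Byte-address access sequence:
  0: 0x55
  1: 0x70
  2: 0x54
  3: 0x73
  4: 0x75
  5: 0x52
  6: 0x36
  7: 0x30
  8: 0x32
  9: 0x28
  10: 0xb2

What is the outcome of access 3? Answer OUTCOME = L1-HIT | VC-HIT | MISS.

0: 0x55 (blk 10, set 2) → MISS  vc=[]
1: 0x70 (blk 14, set 2) → MISS  vc=[10]
2: 0x54 (blk 10, set 2) → VC-HIT  vc=[14]
3: 0x73 (blk 14, set 2) → VC-HIT  vc=[10]
4: 0x75 (blk 14, set 2) → L1-HIT  vc=[10]
5: 0x52 (blk 10, set 2) → VC-HIT  vc=[14]
6: 0x36 (blk 6, set 2) → MISS  vc=[14, 10]
7: 0x30 (blk 6, set 2) → L1-HIT  vc=[14, 10]
8: 0x32 (blk 6, set 2) → L1-HIT  vc=[14, 10]
9: 0x28 (blk 5, set 1) → MISS  vc=[14, 10]
10: 0xb2 (blk 22, set 2) → MISS  vc=[14, 10, 6]

OUTCOME = VC-HIT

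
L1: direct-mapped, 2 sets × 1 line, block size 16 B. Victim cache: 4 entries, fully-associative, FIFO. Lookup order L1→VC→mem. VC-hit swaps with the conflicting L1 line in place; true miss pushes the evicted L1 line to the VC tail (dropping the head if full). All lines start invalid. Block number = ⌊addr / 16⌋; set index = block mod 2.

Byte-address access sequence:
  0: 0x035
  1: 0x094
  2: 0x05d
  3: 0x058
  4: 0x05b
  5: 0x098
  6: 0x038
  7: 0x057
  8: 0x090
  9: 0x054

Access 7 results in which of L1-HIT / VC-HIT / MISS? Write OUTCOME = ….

OUTCOME = VC-HIT

  [0] addr=0x35 blk=3 s=1: MISS | VC []
  [1] addr=0x94 blk=9 s=1: MISS | VC [3]
  [2] addr=0x5d blk=5 s=1: MISS | VC [3, 9]
  [3] addr=0x58 blk=5 s=1: L1-HIT | VC [3, 9]
  [4] addr=0x5b blk=5 s=1: L1-HIT | VC [3, 9]
  [5] addr=0x98 blk=9 s=1: VC-HIT | VC [3, 5]
  [6] addr=0x38 blk=3 s=1: VC-HIT | VC [9, 5]
  [7] addr=0x57 blk=5 s=1: VC-HIT | VC [9, 3]
  [8] addr=0x90 blk=9 s=1: VC-HIT | VC [5, 3]
  [9] addr=0x54 blk=5 s=1: VC-HIT | VC [9, 3]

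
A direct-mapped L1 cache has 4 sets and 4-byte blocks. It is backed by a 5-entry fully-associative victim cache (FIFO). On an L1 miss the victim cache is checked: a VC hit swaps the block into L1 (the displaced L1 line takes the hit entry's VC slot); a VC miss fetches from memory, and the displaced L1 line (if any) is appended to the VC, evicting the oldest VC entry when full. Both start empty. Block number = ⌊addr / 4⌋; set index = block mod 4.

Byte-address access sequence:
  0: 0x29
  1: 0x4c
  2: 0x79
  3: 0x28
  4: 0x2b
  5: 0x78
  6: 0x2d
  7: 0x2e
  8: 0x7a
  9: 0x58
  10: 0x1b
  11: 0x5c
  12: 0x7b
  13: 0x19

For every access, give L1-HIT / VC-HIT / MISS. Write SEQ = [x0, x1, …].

  [0] addr=0x29 blk=10 s=2: MISS | VC []
  [1] addr=0x4c blk=19 s=3: MISS | VC []
  [2] addr=0x79 blk=30 s=2: MISS | VC [10]
  [3] addr=0x28 blk=10 s=2: VC-HIT | VC [30]
  [4] addr=0x2b blk=10 s=2: L1-HIT | VC [30]
  [5] addr=0x78 blk=30 s=2: VC-HIT | VC [10]
  [6] addr=0x2d blk=11 s=3: MISS | VC [10, 19]
  [7] addr=0x2e blk=11 s=3: L1-HIT | VC [10, 19]
  [8] addr=0x7a blk=30 s=2: L1-HIT | VC [10, 19]
  [9] addr=0x58 blk=22 s=2: MISS | VC [10, 19, 30]
  [10] addr=0x1b blk=6 s=2: MISS | VC [10, 19, 30, 22]
  [11] addr=0x5c blk=23 s=3: MISS | VC [10, 19, 30, 22, 11]
  [12] addr=0x7b blk=30 s=2: VC-HIT | VC [10, 19, 6, 22, 11]
  [13] addr=0x19 blk=6 s=2: VC-HIT | VC [10, 19, 30, 22, 11]

SEQ = [MISS, MISS, MISS, VC-HIT, L1-HIT, VC-HIT, MISS, L1-HIT, L1-HIT, MISS, MISS, MISS, VC-HIT, VC-HIT]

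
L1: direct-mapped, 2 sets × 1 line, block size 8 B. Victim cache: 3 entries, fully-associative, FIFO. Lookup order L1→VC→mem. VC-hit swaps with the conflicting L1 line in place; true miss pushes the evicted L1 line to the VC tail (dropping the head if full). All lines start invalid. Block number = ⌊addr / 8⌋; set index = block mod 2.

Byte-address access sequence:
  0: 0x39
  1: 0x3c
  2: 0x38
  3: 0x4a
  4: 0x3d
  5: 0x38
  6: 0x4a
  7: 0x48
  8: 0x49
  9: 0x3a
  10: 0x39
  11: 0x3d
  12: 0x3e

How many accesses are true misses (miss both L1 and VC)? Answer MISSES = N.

MISSES = 2

0: 0x39 (blk 7, set 1) → MISS  vc=[]
1: 0x3c (blk 7, set 1) → L1-HIT  vc=[]
2: 0x38 (blk 7, set 1) → L1-HIT  vc=[]
3: 0x4a (blk 9, set 1) → MISS  vc=[7]
4: 0x3d (blk 7, set 1) → VC-HIT  vc=[9]
5: 0x38 (blk 7, set 1) → L1-HIT  vc=[9]
6: 0x4a (blk 9, set 1) → VC-HIT  vc=[7]
7: 0x48 (blk 9, set 1) → L1-HIT  vc=[7]
8: 0x49 (blk 9, set 1) → L1-HIT  vc=[7]
9: 0x3a (blk 7, set 1) → VC-HIT  vc=[9]
10: 0x39 (blk 7, set 1) → L1-HIT  vc=[9]
11: 0x3d (blk 7, set 1) → L1-HIT  vc=[9]
12: 0x3e (blk 7, set 1) → L1-HIT  vc=[9]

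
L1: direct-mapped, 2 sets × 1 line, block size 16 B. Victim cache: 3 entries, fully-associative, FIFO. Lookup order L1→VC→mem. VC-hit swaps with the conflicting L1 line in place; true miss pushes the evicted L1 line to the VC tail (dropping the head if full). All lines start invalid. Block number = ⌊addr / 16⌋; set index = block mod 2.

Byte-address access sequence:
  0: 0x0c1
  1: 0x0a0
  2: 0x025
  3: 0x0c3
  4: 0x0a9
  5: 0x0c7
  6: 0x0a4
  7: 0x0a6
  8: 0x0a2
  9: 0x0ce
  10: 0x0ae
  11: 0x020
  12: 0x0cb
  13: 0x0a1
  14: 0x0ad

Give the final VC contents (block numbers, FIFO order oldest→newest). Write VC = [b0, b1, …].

0: 0xc1 (blk 12, set 0) → MISS  vc=[]
1: 0xa0 (blk 10, set 0) → MISS  vc=[12]
2: 0x25 (blk 2, set 0) → MISS  vc=[12, 10]
3: 0xc3 (blk 12, set 0) → VC-HIT  vc=[2, 10]
4: 0xa9 (blk 10, set 0) → VC-HIT  vc=[2, 12]
5: 0xc7 (blk 12, set 0) → VC-HIT  vc=[2, 10]
6: 0xa4 (blk 10, set 0) → VC-HIT  vc=[2, 12]
7: 0xa6 (blk 10, set 0) → L1-HIT  vc=[2, 12]
8: 0xa2 (blk 10, set 0) → L1-HIT  vc=[2, 12]
9: 0xce (blk 12, set 0) → VC-HIT  vc=[2, 10]
10: 0xae (blk 10, set 0) → VC-HIT  vc=[2, 12]
11: 0x20 (blk 2, set 0) → VC-HIT  vc=[10, 12]
12: 0xcb (blk 12, set 0) → VC-HIT  vc=[10, 2]
13: 0xa1 (blk 10, set 0) → VC-HIT  vc=[12, 2]
14: 0xad (blk 10, set 0) → L1-HIT  vc=[12, 2]

VC = [12, 2]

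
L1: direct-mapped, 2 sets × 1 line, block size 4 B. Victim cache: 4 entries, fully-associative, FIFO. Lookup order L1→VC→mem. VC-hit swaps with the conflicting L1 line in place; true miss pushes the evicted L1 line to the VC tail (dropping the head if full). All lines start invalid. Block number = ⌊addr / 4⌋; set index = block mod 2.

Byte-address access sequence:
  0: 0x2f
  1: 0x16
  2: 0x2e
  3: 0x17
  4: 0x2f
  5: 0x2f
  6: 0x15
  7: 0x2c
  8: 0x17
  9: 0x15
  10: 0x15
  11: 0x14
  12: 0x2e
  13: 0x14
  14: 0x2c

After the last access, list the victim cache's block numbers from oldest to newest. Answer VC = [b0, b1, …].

VC = [5]

  [0] addr=0x2f blk=11 s=1: MISS | VC []
  [1] addr=0x16 blk=5 s=1: MISS | VC [11]
  [2] addr=0x2e blk=11 s=1: VC-HIT | VC [5]
  [3] addr=0x17 blk=5 s=1: VC-HIT | VC [11]
  [4] addr=0x2f blk=11 s=1: VC-HIT | VC [5]
  [5] addr=0x2f blk=11 s=1: L1-HIT | VC [5]
  [6] addr=0x15 blk=5 s=1: VC-HIT | VC [11]
  [7] addr=0x2c blk=11 s=1: VC-HIT | VC [5]
  [8] addr=0x17 blk=5 s=1: VC-HIT | VC [11]
  [9] addr=0x15 blk=5 s=1: L1-HIT | VC [11]
  [10] addr=0x15 blk=5 s=1: L1-HIT | VC [11]
  [11] addr=0x14 blk=5 s=1: L1-HIT | VC [11]
  [12] addr=0x2e blk=11 s=1: VC-HIT | VC [5]
  [13] addr=0x14 blk=5 s=1: VC-HIT | VC [11]
  [14] addr=0x2c blk=11 s=1: VC-HIT | VC [5]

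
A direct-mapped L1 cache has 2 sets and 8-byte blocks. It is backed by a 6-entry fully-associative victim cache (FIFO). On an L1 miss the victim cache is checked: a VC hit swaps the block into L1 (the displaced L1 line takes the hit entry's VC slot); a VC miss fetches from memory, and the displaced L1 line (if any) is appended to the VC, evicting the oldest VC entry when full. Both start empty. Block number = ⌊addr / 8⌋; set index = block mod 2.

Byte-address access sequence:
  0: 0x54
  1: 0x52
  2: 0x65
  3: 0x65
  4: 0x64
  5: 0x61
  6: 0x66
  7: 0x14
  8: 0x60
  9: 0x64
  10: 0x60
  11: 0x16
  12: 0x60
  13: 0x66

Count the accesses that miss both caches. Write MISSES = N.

MISSES = 3

0: 0x54 (blk 10, set 0) → MISS  vc=[]
1: 0x52 (blk 10, set 0) → L1-HIT  vc=[]
2: 0x65 (blk 12, set 0) → MISS  vc=[10]
3: 0x65 (blk 12, set 0) → L1-HIT  vc=[10]
4: 0x64 (blk 12, set 0) → L1-HIT  vc=[10]
5: 0x61 (blk 12, set 0) → L1-HIT  vc=[10]
6: 0x66 (blk 12, set 0) → L1-HIT  vc=[10]
7: 0x14 (blk 2, set 0) → MISS  vc=[10, 12]
8: 0x60 (blk 12, set 0) → VC-HIT  vc=[10, 2]
9: 0x64 (blk 12, set 0) → L1-HIT  vc=[10, 2]
10: 0x60 (blk 12, set 0) → L1-HIT  vc=[10, 2]
11: 0x16 (blk 2, set 0) → VC-HIT  vc=[10, 12]
12: 0x60 (blk 12, set 0) → VC-HIT  vc=[10, 2]
13: 0x66 (blk 12, set 0) → L1-HIT  vc=[10, 2]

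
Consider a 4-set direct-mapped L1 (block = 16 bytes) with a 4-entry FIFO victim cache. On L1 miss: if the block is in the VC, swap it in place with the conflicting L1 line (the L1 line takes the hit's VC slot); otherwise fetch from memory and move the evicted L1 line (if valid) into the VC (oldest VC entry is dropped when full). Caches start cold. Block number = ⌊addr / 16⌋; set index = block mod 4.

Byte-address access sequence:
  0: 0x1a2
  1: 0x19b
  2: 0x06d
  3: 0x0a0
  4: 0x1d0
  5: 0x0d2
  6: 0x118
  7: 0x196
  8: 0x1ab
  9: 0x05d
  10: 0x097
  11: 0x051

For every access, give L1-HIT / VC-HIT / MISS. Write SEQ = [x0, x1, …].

#0 0x1a2→b26/s2 MISS; vc=[]
#1 0x19b→b25/s1 MISS; vc=[]
#2 0x6d→b6/s2 MISS; vc=[26]
#3 0xa0→b10/s2 MISS; vc=[26,6]
#4 0x1d0→b29/s1 MISS; vc=[26,6,25]
#5 0xd2→b13/s1 MISS; vc=[26,6,25,29]
#6 0x118→b17/s1 MISS; vc=[6,25,29,13]
#7 0x196→b25/s1 VC-HIT; vc=[6,17,29,13]
#8 0x1ab→b26/s2 MISS; vc=[17,29,13,10]
#9 0x5d→b5/s1 MISS; vc=[29,13,10,25]
#10 0x97→b9/s1 MISS; vc=[13,10,25,5]
#11 0x51→b5/s1 VC-HIT; vc=[13,10,25,9]

SEQ = [MISS, MISS, MISS, MISS, MISS, MISS, MISS, VC-HIT, MISS, MISS, MISS, VC-HIT]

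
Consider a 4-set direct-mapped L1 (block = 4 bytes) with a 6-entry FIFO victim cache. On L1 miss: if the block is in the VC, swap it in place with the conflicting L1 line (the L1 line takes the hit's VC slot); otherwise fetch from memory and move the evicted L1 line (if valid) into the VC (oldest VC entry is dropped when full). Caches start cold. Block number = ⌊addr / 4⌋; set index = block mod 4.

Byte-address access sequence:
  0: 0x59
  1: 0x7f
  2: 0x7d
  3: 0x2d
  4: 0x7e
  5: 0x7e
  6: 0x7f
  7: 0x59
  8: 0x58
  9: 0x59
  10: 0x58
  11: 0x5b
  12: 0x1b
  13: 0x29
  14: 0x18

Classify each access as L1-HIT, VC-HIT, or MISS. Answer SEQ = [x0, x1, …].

#0 0x59→b22/s2 MISS; vc=[]
#1 0x7f→b31/s3 MISS; vc=[]
#2 0x7d→b31/s3 L1-HIT; vc=[]
#3 0x2d→b11/s3 MISS; vc=[31]
#4 0x7e→b31/s3 VC-HIT; vc=[11]
#5 0x7e→b31/s3 L1-HIT; vc=[11]
#6 0x7f→b31/s3 L1-HIT; vc=[11]
#7 0x59→b22/s2 L1-HIT; vc=[11]
#8 0x58→b22/s2 L1-HIT; vc=[11]
#9 0x59→b22/s2 L1-HIT; vc=[11]
#10 0x58→b22/s2 L1-HIT; vc=[11]
#11 0x5b→b22/s2 L1-HIT; vc=[11]
#12 0x1b→b6/s2 MISS; vc=[11,22]
#13 0x29→b10/s2 MISS; vc=[11,22,6]
#14 0x18→b6/s2 VC-HIT; vc=[11,22,10]

SEQ = [MISS, MISS, L1-HIT, MISS, VC-HIT, L1-HIT, L1-HIT, L1-HIT, L1-HIT, L1-HIT, L1-HIT, L1-HIT, MISS, MISS, VC-HIT]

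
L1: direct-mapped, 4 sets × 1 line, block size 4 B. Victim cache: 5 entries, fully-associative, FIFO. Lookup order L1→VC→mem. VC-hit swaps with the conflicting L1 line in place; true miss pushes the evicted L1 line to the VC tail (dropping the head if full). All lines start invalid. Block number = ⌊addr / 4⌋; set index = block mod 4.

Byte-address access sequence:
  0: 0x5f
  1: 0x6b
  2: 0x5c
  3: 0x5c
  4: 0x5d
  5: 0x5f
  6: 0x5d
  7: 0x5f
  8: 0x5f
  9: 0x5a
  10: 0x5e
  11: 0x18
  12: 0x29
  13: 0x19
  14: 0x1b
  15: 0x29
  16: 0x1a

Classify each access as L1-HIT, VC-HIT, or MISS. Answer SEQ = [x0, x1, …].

SEQ = [MISS, MISS, L1-HIT, L1-HIT, L1-HIT, L1-HIT, L1-HIT, L1-HIT, L1-HIT, MISS, L1-HIT, MISS, MISS, VC-HIT, L1-HIT, VC-HIT, VC-HIT]

#0 0x5f→b23/s3 MISS; vc=[]
#1 0x6b→b26/s2 MISS; vc=[]
#2 0x5c→b23/s3 L1-HIT; vc=[]
#3 0x5c→b23/s3 L1-HIT; vc=[]
#4 0x5d→b23/s3 L1-HIT; vc=[]
#5 0x5f→b23/s3 L1-HIT; vc=[]
#6 0x5d→b23/s3 L1-HIT; vc=[]
#7 0x5f→b23/s3 L1-HIT; vc=[]
#8 0x5f→b23/s3 L1-HIT; vc=[]
#9 0x5a→b22/s2 MISS; vc=[26]
#10 0x5e→b23/s3 L1-HIT; vc=[26]
#11 0x18→b6/s2 MISS; vc=[26,22]
#12 0x29→b10/s2 MISS; vc=[26,22,6]
#13 0x19→b6/s2 VC-HIT; vc=[26,22,10]
#14 0x1b→b6/s2 L1-HIT; vc=[26,22,10]
#15 0x29→b10/s2 VC-HIT; vc=[26,22,6]
#16 0x1a→b6/s2 VC-HIT; vc=[26,22,10]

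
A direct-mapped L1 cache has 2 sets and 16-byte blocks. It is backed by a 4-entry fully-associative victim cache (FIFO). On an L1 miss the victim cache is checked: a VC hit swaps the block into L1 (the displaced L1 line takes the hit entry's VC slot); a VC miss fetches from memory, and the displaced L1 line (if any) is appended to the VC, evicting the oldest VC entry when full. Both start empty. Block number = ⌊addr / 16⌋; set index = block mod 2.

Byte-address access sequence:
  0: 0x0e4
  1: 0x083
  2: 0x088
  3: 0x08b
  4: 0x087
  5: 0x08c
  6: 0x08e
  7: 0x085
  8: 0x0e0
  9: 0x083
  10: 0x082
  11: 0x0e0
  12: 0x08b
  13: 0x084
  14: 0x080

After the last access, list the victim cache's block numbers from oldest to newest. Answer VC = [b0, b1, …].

#0 0xe4→b14/s0 MISS; vc=[]
#1 0x83→b8/s0 MISS; vc=[14]
#2 0x88→b8/s0 L1-HIT; vc=[14]
#3 0x8b→b8/s0 L1-HIT; vc=[14]
#4 0x87→b8/s0 L1-HIT; vc=[14]
#5 0x8c→b8/s0 L1-HIT; vc=[14]
#6 0x8e→b8/s0 L1-HIT; vc=[14]
#7 0x85→b8/s0 L1-HIT; vc=[14]
#8 0xe0→b14/s0 VC-HIT; vc=[8]
#9 0x83→b8/s0 VC-HIT; vc=[14]
#10 0x82→b8/s0 L1-HIT; vc=[14]
#11 0xe0→b14/s0 VC-HIT; vc=[8]
#12 0x8b→b8/s0 VC-HIT; vc=[14]
#13 0x84→b8/s0 L1-HIT; vc=[14]
#14 0x80→b8/s0 L1-HIT; vc=[14]

VC = [14]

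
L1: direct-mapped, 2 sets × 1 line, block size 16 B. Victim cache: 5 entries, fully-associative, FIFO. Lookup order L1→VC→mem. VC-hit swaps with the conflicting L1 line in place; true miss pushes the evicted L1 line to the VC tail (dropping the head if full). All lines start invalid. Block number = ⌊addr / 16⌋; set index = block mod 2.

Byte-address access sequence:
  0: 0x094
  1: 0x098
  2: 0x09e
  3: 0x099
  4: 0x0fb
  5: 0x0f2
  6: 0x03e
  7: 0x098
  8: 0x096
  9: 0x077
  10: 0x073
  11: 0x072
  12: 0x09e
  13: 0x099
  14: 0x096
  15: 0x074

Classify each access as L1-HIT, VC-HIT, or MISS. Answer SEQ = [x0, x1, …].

SEQ = [MISS, L1-HIT, L1-HIT, L1-HIT, MISS, L1-HIT, MISS, VC-HIT, L1-HIT, MISS, L1-HIT, L1-HIT, VC-HIT, L1-HIT, L1-HIT, VC-HIT]

#0 0x94→b9/s1 MISS; vc=[]
#1 0x98→b9/s1 L1-HIT; vc=[]
#2 0x9e→b9/s1 L1-HIT; vc=[]
#3 0x99→b9/s1 L1-HIT; vc=[]
#4 0xfb→b15/s1 MISS; vc=[9]
#5 0xf2→b15/s1 L1-HIT; vc=[9]
#6 0x3e→b3/s1 MISS; vc=[9,15]
#7 0x98→b9/s1 VC-HIT; vc=[3,15]
#8 0x96→b9/s1 L1-HIT; vc=[3,15]
#9 0x77→b7/s1 MISS; vc=[3,15,9]
#10 0x73→b7/s1 L1-HIT; vc=[3,15,9]
#11 0x72→b7/s1 L1-HIT; vc=[3,15,9]
#12 0x9e→b9/s1 VC-HIT; vc=[3,15,7]
#13 0x99→b9/s1 L1-HIT; vc=[3,15,7]
#14 0x96→b9/s1 L1-HIT; vc=[3,15,7]
#15 0x74→b7/s1 VC-HIT; vc=[3,15,9]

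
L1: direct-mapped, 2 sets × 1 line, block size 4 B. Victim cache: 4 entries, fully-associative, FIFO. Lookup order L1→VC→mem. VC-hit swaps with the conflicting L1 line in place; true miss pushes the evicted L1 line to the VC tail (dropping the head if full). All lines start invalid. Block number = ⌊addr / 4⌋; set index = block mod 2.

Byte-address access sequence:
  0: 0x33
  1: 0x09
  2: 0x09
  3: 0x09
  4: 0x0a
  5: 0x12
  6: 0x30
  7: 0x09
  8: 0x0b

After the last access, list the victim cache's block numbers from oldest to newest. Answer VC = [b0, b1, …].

  [0] addr=0x33 blk=12 s=0: MISS | VC []
  [1] addr=0x9 blk=2 s=0: MISS | VC [12]
  [2] addr=0x9 blk=2 s=0: L1-HIT | VC [12]
  [3] addr=0x9 blk=2 s=0: L1-HIT | VC [12]
  [4] addr=0xa blk=2 s=0: L1-HIT | VC [12]
  [5] addr=0x12 blk=4 s=0: MISS | VC [12, 2]
  [6] addr=0x30 blk=12 s=0: VC-HIT | VC [4, 2]
  [7] addr=0x9 blk=2 s=0: VC-HIT | VC [4, 12]
  [8] addr=0xb blk=2 s=0: L1-HIT | VC [4, 12]

VC = [4, 12]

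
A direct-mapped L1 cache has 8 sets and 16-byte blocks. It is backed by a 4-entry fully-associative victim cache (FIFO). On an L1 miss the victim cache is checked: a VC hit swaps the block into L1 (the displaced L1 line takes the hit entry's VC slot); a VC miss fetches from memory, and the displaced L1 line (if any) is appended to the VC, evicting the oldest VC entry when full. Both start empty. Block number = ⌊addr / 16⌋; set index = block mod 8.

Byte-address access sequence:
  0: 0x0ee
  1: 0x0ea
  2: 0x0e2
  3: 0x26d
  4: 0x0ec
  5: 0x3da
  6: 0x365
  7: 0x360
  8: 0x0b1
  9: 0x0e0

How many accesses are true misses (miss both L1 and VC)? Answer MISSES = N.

MISSES = 5

  [0] addr=0xee blk=14 s=6: MISS | VC []
  [1] addr=0xea blk=14 s=6: L1-HIT | VC []
  [2] addr=0xe2 blk=14 s=6: L1-HIT | VC []
  [3] addr=0x26d blk=38 s=6: MISS | VC [14]
  [4] addr=0xec blk=14 s=6: VC-HIT | VC [38]
  [5] addr=0x3da blk=61 s=5: MISS | VC [38]
  [6] addr=0x365 blk=54 s=6: MISS | VC [38, 14]
  [7] addr=0x360 blk=54 s=6: L1-HIT | VC [38, 14]
  [8] addr=0xb1 blk=11 s=3: MISS | VC [38, 14]
  [9] addr=0xe0 blk=14 s=6: VC-HIT | VC [38, 54]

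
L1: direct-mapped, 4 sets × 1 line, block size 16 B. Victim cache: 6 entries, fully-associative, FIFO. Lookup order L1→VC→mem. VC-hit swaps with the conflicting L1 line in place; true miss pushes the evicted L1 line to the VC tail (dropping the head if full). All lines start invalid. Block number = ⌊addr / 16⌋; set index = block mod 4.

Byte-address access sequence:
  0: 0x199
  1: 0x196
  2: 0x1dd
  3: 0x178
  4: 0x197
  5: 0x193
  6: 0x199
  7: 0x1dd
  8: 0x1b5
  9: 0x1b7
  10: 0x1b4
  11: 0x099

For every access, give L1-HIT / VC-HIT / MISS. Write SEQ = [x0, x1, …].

SEQ = [MISS, L1-HIT, MISS, MISS, VC-HIT, L1-HIT, L1-HIT, VC-HIT, MISS, L1-HIT, L1-HIT, MISS]

0: 0x199 (blk 25, set 1) → MISS  vc=[]
1: 0x196 (blk 25, set 1) → L1-HIT  vc=[]
2: 0x1dd (blk 29, set 1) → MISS  vc=[25]
3: 0x178 (blk 23, set 3) → MISS  vc=[25]
4: 0x197 (blk 25, set 1) → VC-HIT  vc=[29]
5: 0x193 (blk 25, set 1) → L1-HIT  vc=[29]
6: 0x199 (blk 25, set 1) → L1-HIT  vc=[29]
7: 0x1dd (blk 29, set 1) → VC-HIT  vc=[25]
8: 0x1b5 (blk 27, set 3) → MISS  vc=[25, 23]
9: 0x1b7 (blk 27, set 3) → L1-HIT  vc=[25, 23]
10: 0x1b4 (blk 27, set 3) → L1-HIT  vc=[25, 23]
11: 0x99 (blk 9, set 1) → MISS  vc=[25, 23, 29]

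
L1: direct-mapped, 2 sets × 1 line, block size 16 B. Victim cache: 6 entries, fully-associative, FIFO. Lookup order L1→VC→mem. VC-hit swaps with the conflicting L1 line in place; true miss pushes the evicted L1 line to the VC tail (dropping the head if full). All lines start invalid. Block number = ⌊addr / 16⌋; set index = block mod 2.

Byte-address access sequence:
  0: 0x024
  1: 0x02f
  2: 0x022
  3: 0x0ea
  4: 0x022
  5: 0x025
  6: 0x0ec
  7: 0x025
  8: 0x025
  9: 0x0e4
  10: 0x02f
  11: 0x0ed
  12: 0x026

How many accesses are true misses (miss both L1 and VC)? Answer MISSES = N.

  [0] addr=0x24 blk=2 s=0: MISS | VC []
  [1] addr=0x2f blk=2 s=0: L1-HIT | VC []
  [2] addr=0x22 blk=2 s=0: L1-HIT | VC []
  [3] addr=0xea blk=14 s=0: MISS | VC [2]
  [4] addr=0x22 blk=2 s=0: VC-HIT | VC [14]
  [5] addr=0x25 blk=2 s=0: L1-HIT | VC [14]
  [6] addr=0xec blk=14 s=0: VC-HIT | VC [2]
  [7] addr=0x25 blk=2 s=0: VC-HIT | VC [14]
  [8] addr=0x25 blk=2 s=0: L1-HIT | VC [14]
  [9] addr=0xe4 blk=14 s=0: VC-HIT | VC [2]
  [10] addr=0x2f blk=2 s=0: VC-HIT | VC [14]
  [11] addr=0xed blk=14 s=0: VC-HIT | VC [2]
  [12] addr=0x26 blk=2 s=0: VC-HIT | VC [14]

MISSES = 2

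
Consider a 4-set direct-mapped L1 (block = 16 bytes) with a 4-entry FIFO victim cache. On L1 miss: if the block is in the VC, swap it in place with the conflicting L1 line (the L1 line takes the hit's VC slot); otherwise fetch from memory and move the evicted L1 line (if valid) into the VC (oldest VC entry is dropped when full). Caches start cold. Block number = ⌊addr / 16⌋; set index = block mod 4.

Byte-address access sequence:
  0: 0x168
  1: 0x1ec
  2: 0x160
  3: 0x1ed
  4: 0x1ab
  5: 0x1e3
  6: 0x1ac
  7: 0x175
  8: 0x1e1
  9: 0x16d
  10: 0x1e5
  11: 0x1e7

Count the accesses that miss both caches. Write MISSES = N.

0: 0x168 (blk 22, set 2) → MISS  vc=[]
1: 0x1ec (blk 30, set 2) → MISS  vc=[22]
2: 0x160 (blk 22, set 2) → VC-HIT  vc=[30]
3: 0x1ed (blk 30, set 2) → VC-HIT  vc=[22]
4: 0x1ab (blk 26, set 2) → MISS  vc=[22, 30]
5: 0x1e3 (blk 30, set 2) → VC-HIT  vc=[22, 26]
6: 0x1ac (blk 26, set 2) → VC-HIT  vc=[22, 30]
7: 0x175 (blk 23, set 3) → MISS  vc=[22, 30]
8: 0x1e1 (blk 30, set 2) → VC-HIT  vc=[22, 26]
9: 0x16d (blk 22, set 2) → VC-HIT  vc=[30, 26]
10: 0x1e5 (blk 30, set 2) → VC-HIT  vc=[22, 26]
11: 0x1e7 (blk 30, set 2) → L1-HIT  vc=[22, 26]

MISSES = 4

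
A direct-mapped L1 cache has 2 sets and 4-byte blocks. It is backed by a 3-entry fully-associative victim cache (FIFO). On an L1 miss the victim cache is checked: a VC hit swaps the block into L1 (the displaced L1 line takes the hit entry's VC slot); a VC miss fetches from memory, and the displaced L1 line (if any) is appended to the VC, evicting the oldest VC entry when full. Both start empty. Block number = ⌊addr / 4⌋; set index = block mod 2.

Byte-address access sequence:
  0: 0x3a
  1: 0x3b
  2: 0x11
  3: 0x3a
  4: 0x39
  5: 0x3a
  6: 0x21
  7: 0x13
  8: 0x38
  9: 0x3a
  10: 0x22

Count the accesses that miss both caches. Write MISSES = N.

MISSES = 3

  [0] addr=0x3a blk=14 s=0: MISS | VC []
  [1] addr=0x3b blk=14 s=0: L1-HIT | VC []
  [2] addr=0x11 blk=4 s=0: MISS | VC [14]
  [3] addr=0x3a blk=14 s=0: VC-HIT | VC [4]
  [4] addr=0x39 blk=14 s=0: L1-HIT | VC [4]
  [5] addr=0x3a blk=14 s=0: L1-HIT | VC [4]
  [6] addr=0x21 blk=8 s=0: MISS | VC [4, 14]
  [7] addr=0x13 blk=4 s=0: VC-HIT | VC [8, 14]
  [8] addr=0x38 blk=14 s=0: VC-HIT | VC [8, 4]
  [9] addr=0x3a blk=14 s=0: L1-HIT | VC [8, 4]
  [10] addr=0x22 blk=8 s=0: VC-HIT | VC [14, 4]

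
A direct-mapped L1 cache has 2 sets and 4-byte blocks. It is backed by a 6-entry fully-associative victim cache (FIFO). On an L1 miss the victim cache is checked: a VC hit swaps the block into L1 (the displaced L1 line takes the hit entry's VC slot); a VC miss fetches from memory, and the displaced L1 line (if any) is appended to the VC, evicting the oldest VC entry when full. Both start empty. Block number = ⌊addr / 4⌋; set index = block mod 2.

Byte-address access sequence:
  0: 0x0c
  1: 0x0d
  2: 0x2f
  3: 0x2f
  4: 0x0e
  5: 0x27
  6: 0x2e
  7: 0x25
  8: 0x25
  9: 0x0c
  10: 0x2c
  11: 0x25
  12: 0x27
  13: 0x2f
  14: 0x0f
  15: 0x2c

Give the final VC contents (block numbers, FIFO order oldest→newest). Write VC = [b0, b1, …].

  [0] addr=0xc blk=3 s=1: MISS | VC []
  [1] addr=0xd blk=3 s=1: L1-HIT | VC []
  [2] addr=0x2f blk=11 s=1: MISS | VC [3]
  [3] addr=0x2f blk=11 s=1: L1-HIT | VC [3]
  [4] addr=0xe blk=3 s=1: VC-HIT | VC [11]
  [5] addr=0x27 blk=9 s=1: MISS | VC [11, 3]
  [6] addr=0x2e blk=11 s=1: VC-HIT | VC [9, 3]
  [7] addr=0x25 blk=9 s=1: VC-HIT | VC [11, 3]
  [8] addr=0x25 blk=9 s=1: L1-HIT | VC [11, 3]
  [9] addr=0xc blk=3 s=1: VC-HIT | VC [11, 9]
  [10] addr=0x2c blk=11 s=1: VC-HIT | VC [3, 9]
  [11] addr=0x25 blk=9 s=1: VC-HIT | VC [3, 11]
  [12] addr=0x27 blk=9 s=1: L1-HIT | VC [3, 11]
  [13] addr=0x2f blk=11 s=1: VC-HIT | VC [3, 9]
  [14] addr=0xf blk=3 s=1: VC-HIT | VC [11, 9]
  [15] addr=0x2c blk=11 s=1: VC-HIT | VC [3, 9]

VC = [3, 9]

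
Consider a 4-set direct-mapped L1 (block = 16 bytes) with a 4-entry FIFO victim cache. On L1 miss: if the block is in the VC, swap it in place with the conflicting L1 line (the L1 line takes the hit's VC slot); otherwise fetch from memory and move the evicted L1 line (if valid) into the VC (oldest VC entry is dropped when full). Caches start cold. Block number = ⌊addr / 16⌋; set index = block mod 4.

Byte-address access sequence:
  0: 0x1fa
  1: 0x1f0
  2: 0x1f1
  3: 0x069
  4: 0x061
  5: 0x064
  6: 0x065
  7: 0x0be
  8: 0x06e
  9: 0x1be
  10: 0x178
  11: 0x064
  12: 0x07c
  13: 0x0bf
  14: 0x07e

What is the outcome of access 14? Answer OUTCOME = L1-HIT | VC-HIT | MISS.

  [0] addr=0x1fa blk=31 s=3: MISS | VC []
  [1] addr=0x1f0 blk=31 s=3: L1-HIT | VC []
  [2] addr=0x1f1 blk=31 s=3: L1-HIT | VC []
  [3] addr=0x69 blk=6 s=2: MISS | VC []
  [4] addr=0x61 blk=6 s=2: L1-HIT | VC []
  [5] addr=0x64 blk=6 s=2: L1-HIT | VC []
  [6] addr=0x65 blk=6 s=2: L1-HIT | VC []
  [7] addr=0xbe blk=11 s=3: MISS | VC [31]
  [8] addr=0x6e blk=6 s=2: L1-HIT | VC [31]
  [9] addr=0x1be blk=27 s=3: MISS | VC [31, 11]
  [10] addr=0x178 blk=23 s=3: MISS | VC [31, 11, 27]
  [11] addr=0x64 blk=6 s=2: L1-HIT | VC [31, 11, 27]
  [12] addr=0x7c blk=7 s=3: MISS | VC [31, 11, 27, 23]
  [13] addr=0xbf blk=11 s=3: VC-HIT | VC [31, 7, 27, 23]
  [14] addr=0x7e blk=7 s=3: VC-HIT | VC [31, 11, 27, 23]

OUTCOME = VC-HIT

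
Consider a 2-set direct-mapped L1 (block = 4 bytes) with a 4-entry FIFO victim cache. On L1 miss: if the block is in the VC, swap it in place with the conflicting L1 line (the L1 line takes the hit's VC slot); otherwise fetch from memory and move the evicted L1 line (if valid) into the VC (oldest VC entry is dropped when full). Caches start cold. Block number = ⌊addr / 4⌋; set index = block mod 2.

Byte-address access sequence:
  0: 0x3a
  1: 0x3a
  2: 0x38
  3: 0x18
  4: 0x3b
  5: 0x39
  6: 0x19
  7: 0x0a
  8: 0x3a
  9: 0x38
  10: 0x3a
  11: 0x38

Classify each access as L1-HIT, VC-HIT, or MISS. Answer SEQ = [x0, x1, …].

  [0] addr=0x3a blk=14 s=0: MISS | VC []
  [1] addr=0x3a blk=14 s=0: L1-HIT | VC []
  [2] addr=0x38 blk=14 s=0: L1-HIT | VC []
  [3] addr=0x18 blk=6 s=0: MISS | VC [14]
  [4] addr=0x3b blk=14 s=0: VC-HIT | VC [6]
  [5] addr=0x39 blk=14 s=0: L1-HIT | VC [6]
  [6] addr=0x19 blk=6 s=0: VC-HIT | VC [14]
  [7] addr=0xa blk=2 s=0: MISS | VC [14, 6]
  [8] addr=0x3a blk=14 s=0: VC-HIT | VC [2, 6]
  [9] addr=0x38 blk=14 s=0: L1-HIT | VC [2, 6]
  [10] addr=0x3a blk=14 s=0: L1-HIT | VC [2, 6]
  [11] addr=0x38 blk=14 s=0: L1-HIT | VC [2, 6]

SEQ = [MISS, L1-HIT, L1-HIT, MISS, VC-HIT, L1-HIT, VC-HIT, MISS, VC-HIT, L1-HIT, L1-HIT, L1-HIT]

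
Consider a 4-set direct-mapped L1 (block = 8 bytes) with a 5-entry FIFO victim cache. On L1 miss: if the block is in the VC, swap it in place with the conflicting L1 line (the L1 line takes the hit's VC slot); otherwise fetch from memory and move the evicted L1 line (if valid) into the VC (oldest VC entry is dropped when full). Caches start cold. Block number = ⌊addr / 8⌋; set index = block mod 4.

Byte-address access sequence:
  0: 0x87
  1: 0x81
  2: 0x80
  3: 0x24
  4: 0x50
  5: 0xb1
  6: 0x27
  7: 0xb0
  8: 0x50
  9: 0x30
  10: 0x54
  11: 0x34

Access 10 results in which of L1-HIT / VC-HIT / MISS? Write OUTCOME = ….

OUTCOME = VC-HIT

#0 0x87→b16/s0 MISS; vc=[]
#1 0x81→b16/s0 L1-HIT; vc=[]
#2 0x80→b16/s0 L1-HIT; vc=[]
#3 0x24→b4/s0 MISS; vc=[16]
#4 0x50→b10/s2 MISS; vc=[16]
#5 0xb1→b22/s2 MISS; vc=[16,10]
#6 0x27→b4/s0 L1-HIT; vc=[16,10]
#7 0xb0→b22/s2 L1-HIT; vc=[16,10]
#8 0x50→b10/s2 VC-HIT; vc=[16,22]
#9 0x30→b6/s2 MISS; vc=[16,22,10]
#10 0x54→b10/s2 VC-HIT; vc=[16,22,6]
#11 0x34→b6/s2 VC-HIT; vc=[16,22,10]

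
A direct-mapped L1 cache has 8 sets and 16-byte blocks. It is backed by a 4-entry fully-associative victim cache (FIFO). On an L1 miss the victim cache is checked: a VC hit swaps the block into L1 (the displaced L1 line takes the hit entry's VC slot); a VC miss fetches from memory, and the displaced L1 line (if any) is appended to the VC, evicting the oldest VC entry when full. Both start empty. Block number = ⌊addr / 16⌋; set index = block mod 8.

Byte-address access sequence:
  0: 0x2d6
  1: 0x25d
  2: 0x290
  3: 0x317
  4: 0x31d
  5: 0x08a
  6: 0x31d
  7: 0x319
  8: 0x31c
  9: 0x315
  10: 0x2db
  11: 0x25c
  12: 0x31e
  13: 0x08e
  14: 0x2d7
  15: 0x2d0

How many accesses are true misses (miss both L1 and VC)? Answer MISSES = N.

#0 0x2d6→b45/s5 MISS; vc=[]
#1 0x25d→b37/s5 MISS; vc=[45]
#2 0x290→b41/s1 MISS; vc=[45]
#3 0x317→b49/s1 MISS; vc=[45,41]
#4 0x31d→b49/s1 L1-HIT; vc=[45,41]
#5 0x8a→b8/s0 MISS; vc=[45,41]
#6 0x31d→b49/s1 L1-HIT; vc=[45,41]
#7 0x319→b49/s1 L1-HIT; vc=[45,41]
#8 0x31c→b49/s1 L1-HIT; vc=[45,41]
#9 0x315→b49/s1 L1-HIT; vc=[45,41]
#10 0x2db→b45/s5 VC-HIT; vc=[37,41]
#11 0x25c→b37/s5 VC-HIT; vc=[45,41]
#12 0x31e→b49/s1 L1-HIT; vc=[45,41]
#13 0x8e→b8/s0 L1-HIT; vc=[45,41]
#14 0x2d7→b45/s5 VC-HIT; vc=[37,41]
#15 0x2d0→b45/s5 L1-HIT; vc=[37,41]

MISSES = 5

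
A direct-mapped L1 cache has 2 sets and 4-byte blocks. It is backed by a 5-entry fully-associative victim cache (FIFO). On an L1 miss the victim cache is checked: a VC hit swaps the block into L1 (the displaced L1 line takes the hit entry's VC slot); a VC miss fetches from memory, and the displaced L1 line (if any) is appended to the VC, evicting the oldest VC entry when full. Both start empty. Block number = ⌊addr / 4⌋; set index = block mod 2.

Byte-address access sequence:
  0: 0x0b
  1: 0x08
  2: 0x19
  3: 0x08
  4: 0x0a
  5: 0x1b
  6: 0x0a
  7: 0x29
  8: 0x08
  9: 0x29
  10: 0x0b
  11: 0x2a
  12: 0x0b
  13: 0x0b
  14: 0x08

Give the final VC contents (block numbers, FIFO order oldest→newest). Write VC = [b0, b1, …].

0: 0xb (blk 2, set 0) → MISS  vc=[]
1: 0x8 (blk 2, set 0) → L1-HIT  vc=[]
2: 0x19 (blk 6, set 0) → MISS  vc=[2]
3: 0x8 (blk 2, set 0) → VC-HIT  vc=[6]
4: 0xa (blk 2, set 0) → L1-HIT  vc=[6]
5: 0x1b (blk 6, set 0) → VC-HIT  vc=[2]
6: 0xa (blk 2, set 0) → VC-HIT  vc=[6]
7: 0x29 (blk 10, set 0) → MISS  vc=[6, 2]
8: 0x8 (blk 2, set 0) → VC-HIT  vc=[6, 10]
9: 0x29 (blk 10, set 0) → VC-HIT  vc=[6, 2]
10: 0xb (blk 2, set 0) → VC-HIT  vc=[6, 10]
11: 0x2a (blk 10, set 0) → VC-HIT  vc=[6, 2]
12: 0xb (blk 2, set 0) → VC-HIT  vc=[6, 10]
13: 0xb (blk 2, set 0) → L1-HIT  vc=[6, 10]
14: 0x8 (blk 2, set 0) → L1-HIT  vc=[6, 10]

VC = [6, 10]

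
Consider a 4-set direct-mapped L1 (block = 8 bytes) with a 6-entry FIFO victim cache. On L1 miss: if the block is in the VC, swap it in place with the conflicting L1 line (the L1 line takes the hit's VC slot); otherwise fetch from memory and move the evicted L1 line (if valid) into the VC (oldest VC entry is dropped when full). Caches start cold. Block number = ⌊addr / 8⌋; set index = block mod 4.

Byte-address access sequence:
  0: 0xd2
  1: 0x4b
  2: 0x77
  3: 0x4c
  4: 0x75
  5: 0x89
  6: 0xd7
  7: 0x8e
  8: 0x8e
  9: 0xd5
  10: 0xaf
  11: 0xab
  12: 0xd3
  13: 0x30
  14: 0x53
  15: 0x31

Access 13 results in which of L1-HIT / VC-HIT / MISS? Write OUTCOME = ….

OUTCOME = MISS

0: 0xd2 (blk 26, set 2) → MISS  vc=[]
1: 0x4b (blk 9, set 1) → MISS  vc=[]
2: 0x77 (blk 14, set 2) → MISS  vc=[26]
3: 0x4c (blk 9, set 1) → L1-HIT  vc=[26]
4: 0x75 (blk 14, set 2) → L1-HIT  vc=[26]
5: 0x89 (blk 17, set 1) → MISS  vc=[26, 9]
6: 0xd7 (blk 26, set 2) → VC-HIT  vc=[14, 9]
7: 0x8e (blk 17, set 1) → L1-HIT  vc=[14, 9]
8: 0x8e (blk 17, set 1) → L1-HIT  vc=[14, 9]
9: 0xd5 (blk 26, set 2) → L1-HIT  vc=[14, 9]
10: 0xaf (blk 21, set 1) → MISS  vc=[14, 9, 17]
11: 0xab (blk 21, set 1) → L1-HIT  vc=[14, 9, 17]
12: 0xd3 (blk 26, set 2) → L1-HIT  vc=[14, 9, 17]
13: 0x30 (blk 6, set 2) → MISS  vc=[14, 9, 17, 26]
14: 0x53 (blk 10, set 2) → MISS  vc=[14, 9, 17, 26, 6]
15: 0x31 (blk 6, set 2) → VC-HIT  vc=[14, 9, 17, 26, 10]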